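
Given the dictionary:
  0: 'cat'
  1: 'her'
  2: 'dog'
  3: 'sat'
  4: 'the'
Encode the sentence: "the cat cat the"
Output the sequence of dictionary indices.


Look up each word in the dictionary:
  'the' -> 4
  'cat' -> 0
  'cat' -> 0
  'the' -> 4

Encoded: [4, 0, 0, 4]


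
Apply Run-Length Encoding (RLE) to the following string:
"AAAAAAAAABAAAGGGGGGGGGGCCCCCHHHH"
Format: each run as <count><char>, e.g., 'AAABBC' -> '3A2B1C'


Scanning runs left to right:
  i=0: run of 'A' x 9 -> '9A'
  i=9: run of 'B' x 1 -> '1B'
  i=10: run of 'A' x 3 -> '3A'
  i=13: run of 'G' x 10 -> '10G'
  i=23: run of 'C' x 5 -> '5C'
  i=28: run of 'H' x 4 -> '4H'

RLE = 9A1B3A10G5C4H


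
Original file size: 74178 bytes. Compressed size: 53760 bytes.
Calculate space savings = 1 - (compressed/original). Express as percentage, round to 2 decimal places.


ratio = compressed/original = 53760/74178 = 0.724743
savings = 1 - ratio = 1 - 0.724743 = 0.275257
as a percentage: 0.275257 * 100 = 27.53%

Space savings = 1 - 53760/74178 = 27.53%


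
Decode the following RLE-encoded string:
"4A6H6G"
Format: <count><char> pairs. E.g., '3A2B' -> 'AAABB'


Expanding each <count><char> pair:
  4A -> 'AAAA'
  6H -> 'HHHHHH'
  6G -> 'GGGGGG'

Decoded = AAAAHHHHHHGGGGGG


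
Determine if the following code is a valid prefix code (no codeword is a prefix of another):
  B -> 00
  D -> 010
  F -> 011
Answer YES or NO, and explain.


Checking each pair (does one codeword prefix another?):
  B='00' vs D='010': no prefix
  B='00' vs F='011': no prefix
  D='010' vs B='00': no prefix
  D='010' vs F='011': no prefix
  F='011' vs B='00': no prefix
  F='011' vs D='010': no prefix
No violation found over all pairs.

YES -- this is a valid prefix code. No codeword is a prefix of any other codeword.


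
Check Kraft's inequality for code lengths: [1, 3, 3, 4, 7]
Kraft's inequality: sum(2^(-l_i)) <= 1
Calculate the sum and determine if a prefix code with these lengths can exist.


Sum = 2^(-1) + 2^(-3) + 2^(-3) + 2^(-4) + 2^(-7)
    = 0.5 + 0.125 + 0.125 + 0.0625 + 0.0078125
    = 105/128 = 0.8203125
Since 0.8203125 <= 1, Kraft's inequality IS satisfied.
A prefix code with these lengths CAN exist.

Kraft sum = 0.8203125. Satisfied.


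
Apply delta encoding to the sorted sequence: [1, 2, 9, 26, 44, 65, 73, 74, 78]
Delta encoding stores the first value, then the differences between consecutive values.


First value: 1
Deltas:
  2 - 1 = 1
  9 - 2 = 7
  26 - 9 = 17
  44 - 26 = 18
  65 - 44 = 21
  73 - 65 = 8
  74 - 73 = 1
  78 - 74 = 4


Delta encoded: [1, 1, 7, 17, 18, 21, 8, 1, 4]


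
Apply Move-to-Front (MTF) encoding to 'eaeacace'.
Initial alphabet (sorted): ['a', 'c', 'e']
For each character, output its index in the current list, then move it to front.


MTF encoding:
'e': index 2 in ['a', 'c', 'e'] -> ['e', 'a', 'c']
'a': index 1 in ['e', 'a', 'c'] -> ['a', 'e', 'c']
'e': index 1 in ['a', 'e', 'c'] -> ['e', 'a', 'c']
'a': index 1 in ['e', 'a', 'c'] -> ['a', 'e', 'c']
'c': index 2 in ['a', 'e', 'c'] -> ['c', 'a', 'e']
'a': index 1 in ['c', 'a', 'e'] -> ['a', 'c', 'e']
'c': index 1 in ['a', 'c', 'e'] -> ['c', 'a', 'e']
'e': index 2 in ['c', 'a', 'e'] -> ['e', 'c', 'a']


Output: [2, 1, 1, 1, 2, 1, 1, 2]


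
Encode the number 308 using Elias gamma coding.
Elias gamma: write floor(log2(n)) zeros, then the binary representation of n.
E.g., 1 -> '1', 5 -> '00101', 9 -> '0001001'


num_bits = floor(log2(308)) + 1 = 9
leading_zeros = num_bits - 1 = 8
binary(308) = 100110100

Elias gamma(308) = '00000000' + '100110100' = 00000000100110100 (17 bits)


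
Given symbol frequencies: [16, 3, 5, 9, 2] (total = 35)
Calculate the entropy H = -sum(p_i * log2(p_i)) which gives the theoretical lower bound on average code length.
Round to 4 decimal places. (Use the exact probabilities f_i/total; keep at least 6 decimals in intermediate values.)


Per-symbol terms -p_i * log2(p_i) with p_i = f_i/35:
  p = 16/35 = 0.457143: log2(p) = -1.129283, -p*log2(p) = 0.516244
  p = 3/35 = 0.085714: log2(p) = -3.544321, -p*log2(p) = 0.303799
  p = 5/35 = 0.142857: log2(p) = -2.807355, -p*log2(p) = 0.401051
  p = 9/35 = 0.257143: log2(p) = -1.959358, -p*log2(p) = 0.503835
  p = 2/35 = 0.057143: log2(p) = -4.129283, -p*log2(p) = 0.235959
H = 0.516244 + 0.303799 + 0.401051 + 0.503835 + 0.235959 = 1.960888

H = 1.9609 bits/symbol


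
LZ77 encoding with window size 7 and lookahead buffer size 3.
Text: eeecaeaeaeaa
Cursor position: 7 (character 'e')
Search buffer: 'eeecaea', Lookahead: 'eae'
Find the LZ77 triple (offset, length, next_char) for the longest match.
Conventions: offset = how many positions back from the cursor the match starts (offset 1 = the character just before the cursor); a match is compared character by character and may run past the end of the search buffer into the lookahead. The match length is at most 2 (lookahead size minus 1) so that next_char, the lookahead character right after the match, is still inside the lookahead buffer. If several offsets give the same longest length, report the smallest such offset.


Try each offset into the search buffer:
  offset=1 (pos 6, char 'a'): match length 0
  offset=2 (pos 5, char 'e'): match length 2
  offset=3 (pos 4, char 'a'): match length 0
  offset=4 (pos 3, char 'c'): match length 0
  offset=5 (pos 2, char 'e'): match length 1
  offset=6 (pos 1, char 'e'): match length 1
  offset=7 (pos 0, char 'e'): match length 1
Longest match has length 2 at offset 2.
next_char = character at position 7 + 2 = 9 -> 'e'

Best match: offset=2, length=2 (matching 'ea' starting at position 5)
LZ77 triple: (2, 2, 'e')


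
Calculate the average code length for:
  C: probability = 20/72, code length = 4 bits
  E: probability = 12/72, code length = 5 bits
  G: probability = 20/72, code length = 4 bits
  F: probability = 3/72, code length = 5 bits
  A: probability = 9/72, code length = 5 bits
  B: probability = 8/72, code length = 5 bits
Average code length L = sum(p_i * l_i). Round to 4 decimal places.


Weighted contributions p_i * l_i:
  C: (20/72) * 4 = 80/72
  E: (12/72) * 5 = 60/72
  G: (20/72) * 4 = 80/72
  F: (3/72) * 5 = 15/72
  A: (9/72) * 5 = 45/72
  B: (8/72) * 5 = 40/72
Sum = (80 + 60 + 80 + 15 + 45 + 40)/72 = 320/72

L = 320/72 = 4.4444 bits/symbol


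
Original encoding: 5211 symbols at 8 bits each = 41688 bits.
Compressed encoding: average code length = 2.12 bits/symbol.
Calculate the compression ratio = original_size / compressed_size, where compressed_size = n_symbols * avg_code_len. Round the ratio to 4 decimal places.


original_size = n_symbols * orig_bits = 5211 * 8 = 41688 bits
compressed_size = n_symbols * avg_code_len = 5211 * 2.12 = 11047.32 bits
ratio = original_size / compressed_size = 41688 / 11047.32 = 3.7736

Compression ratio = 3.7736


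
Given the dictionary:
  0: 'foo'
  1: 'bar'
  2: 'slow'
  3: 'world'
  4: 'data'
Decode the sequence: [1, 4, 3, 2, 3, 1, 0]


Look up each index in the dictionary:
  1 -> 'bar'
  4 -> 'data'
  3 -> 'world'
  2 -> 'slow'
  3 -> 'world'
  1 -> 'bar'
  0 -> 'foo'

Decoded: "bar data world slow world bar foo"


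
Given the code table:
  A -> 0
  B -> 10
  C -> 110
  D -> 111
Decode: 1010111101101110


Decoding:
10 -> B
10 -> B
111 -> D
10 -> B
110 -> C
111 -> D
0 -> A


Result: BBDBCDA


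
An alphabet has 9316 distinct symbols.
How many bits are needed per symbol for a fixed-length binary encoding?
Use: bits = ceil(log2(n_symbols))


log2(9316) = 13.1855
Bracket: 2^13 = 8192 < 9316 <= 2^14 = 16384
So ceil(log2(9316)) = 14

bits = ceil(log2(9316)) = ceil(13.1855) = 14 bits


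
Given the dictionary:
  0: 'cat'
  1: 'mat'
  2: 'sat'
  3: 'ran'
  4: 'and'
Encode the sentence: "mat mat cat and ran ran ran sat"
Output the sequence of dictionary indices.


Look up each word in the dictionary:
  'mat' -> 1
  'mat' -> 1
  'cat' -> 0
  'and' -> 4
  'ran' -> 3
  'ran' -> 3
  'ran' -> 3
  'sat' -> 2

Encoded: [1, 1, 0, 4, 3, 3, 3, 2]


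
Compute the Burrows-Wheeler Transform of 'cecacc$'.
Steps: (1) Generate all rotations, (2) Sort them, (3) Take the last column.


Rotations (sorted):
  0: $cecacc -> last char: c
  1: acc$cec -> last char: c
  2: c$cecac -> last char: c
  3: cacc$ce -> last char: e
  4: cc$ceca -> last char: a
  5: cecacc$ -> last char: $
  6: ecacc$c -> last char: c


BWT = cccea$c


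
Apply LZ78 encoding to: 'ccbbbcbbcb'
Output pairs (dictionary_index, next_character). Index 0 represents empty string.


LZ78 encoding steps:
Dictionary: {0: ''}
Step 1: w='' (idx 0), next='c' -> output (0, 'c'), add 'c' as idx 1
Step 2: w='c' (idx 1), next='b' -> output (1, 'b'), add 'cb' as idx 2
Step 3: w='' (idx 0), next='b' -> output (0, 'b'), add 'b' as idx 3
Step 4: w='b' (idx 3), next='c' -> output (3, 'c'), add 'bc' as idx 4
Step 5: w='b' (idx 3), next='b' -> output (3, 'b'), add 'bb' as idx 5
Step 6: w='cb' (idx 2), end of input -> output (2, '')


Encoded: [(0, 'c'), (1, 'b'), (0, 'b'), (3, 'c'), (3, 'b'), (2, '')]


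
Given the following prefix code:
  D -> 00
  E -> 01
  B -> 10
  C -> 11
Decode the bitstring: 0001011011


Decoding step by step:
Bits 00 -> D
Bits 01 -> E
Bits 01 -> E
Bits 10 -> B
Bits 11 -> C


Decoded message: DEEBC


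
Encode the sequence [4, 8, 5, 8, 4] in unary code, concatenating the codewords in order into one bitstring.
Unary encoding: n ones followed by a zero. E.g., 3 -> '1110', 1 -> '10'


Encode each number as n ones followed by a terminating 0:
  4 -> 11110 (5 bits)
  8 -> 111111110 (9 bits)
  5 -> 111110 (6 bits)
  8 -> 111111110 (9 bits)
  4 -> 11110 (5 bits)
Total length = 5 + 9 + 6 + 9 + 5 = 34 bits.

Unary([4, 8, 5, 8, 4]) = 1111011111111011111011111111011110 (34 bits)


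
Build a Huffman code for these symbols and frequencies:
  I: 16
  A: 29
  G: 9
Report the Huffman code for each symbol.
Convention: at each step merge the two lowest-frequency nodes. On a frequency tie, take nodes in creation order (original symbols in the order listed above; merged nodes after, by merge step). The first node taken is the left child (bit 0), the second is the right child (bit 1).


Huffman tree construction:
Step 1: Merge G(9) + I(16) = 25
Step 2: Merge (G+I)(25) + A(29) = 54
Read each symbol's code off the tree from the root (left child = 0, right child = 1).

Codes:
  I: 01 (length 2)
  A: 1 (length 1)
  G: 00 (length 2)
Average code length: 79/54 = 1.4630 bits/symbol


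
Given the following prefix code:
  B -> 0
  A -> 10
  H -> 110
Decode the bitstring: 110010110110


Decoding step by step:
Bits 110 -> H
Bits 0 -> B
Bits 10 -> A
Bits 110 -> H
Bits 110 -> H


Decoded message: HBAHH


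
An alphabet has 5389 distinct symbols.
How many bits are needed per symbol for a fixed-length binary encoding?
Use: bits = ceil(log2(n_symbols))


log2(5389) = 12.3958
Bracket: 2^12 = 4096 < 5389 <= 2^13 = 8192
So ceil(log2(5389)) = 13

bits = ceil(log2(5389)) = ceil(12.3958) = 13 bits


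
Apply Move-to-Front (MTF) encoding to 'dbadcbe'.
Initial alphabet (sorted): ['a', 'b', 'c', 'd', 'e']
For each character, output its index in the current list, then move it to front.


MTF encoding:
'd': index 3 in ['a', 'b', 'c', 'd', 'e'] -> ['d', 'a', 'b', 'c', 'e']
'b': index 2 in ['d', 'a', 'b', 'c', 'e'] -> ['b', 'd', 'a', 'c', 'e']
'a': index 2 in ['b', 'd', 'a', 'c', 'e'] -> ['a', 'b', 'd', 'c', 'e']
'd': index 2 in ['a', 'b', 'd', 'c', 'e'] -> ['d', 'a', 'b', 'c', 'e']
'c': index 3 in ['d', 'a', 'b', 'c', 'e'] -> ['c', 'd', 'a', 'b', 'e']
'b': index 3 in ['c', 'd', 'a', 'b', 'e'] -> ['b', 'c', 'd', 'a', 'e']
'e': index 4 in ['b', 'c', 'd', 'a', 'e'] -> ['e', 'b', 'c', 'd', 'a']


Output: [3, 2, 2, 2, 3, 3, 4]


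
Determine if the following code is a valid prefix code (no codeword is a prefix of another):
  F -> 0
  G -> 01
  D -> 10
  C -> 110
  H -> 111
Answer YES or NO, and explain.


Checking each pair (does one codeword prefix another?):
  F='0' vs G='01': prefix -- VIOLATION

NO -- this is NOT a valid prefix code. F (0) is a prefix of G (01).


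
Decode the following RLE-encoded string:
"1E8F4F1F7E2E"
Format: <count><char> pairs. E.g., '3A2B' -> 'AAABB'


Expanding each <count><char> pair:
  1E -> 'E'
  8F -> 'FFFFFFFF'
  4F -> 'FFFF'
  1F -> 'F'
  7E -> 'EEEEEEE'
  2E -> 'EE'

Decoded = EFFFFFFFFFFFFFEEEEEEEEE


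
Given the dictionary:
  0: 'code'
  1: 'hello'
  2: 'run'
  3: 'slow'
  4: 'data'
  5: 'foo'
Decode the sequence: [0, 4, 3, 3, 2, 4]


Look up each index in the dictionary:
  0 -> 'code'
  4 -> 'data'
  3 -> 'slow'
  3 -> 'slow'
  2 -> 'run'
  4 -> 'data'

Decoded: "code data slow slow run data"


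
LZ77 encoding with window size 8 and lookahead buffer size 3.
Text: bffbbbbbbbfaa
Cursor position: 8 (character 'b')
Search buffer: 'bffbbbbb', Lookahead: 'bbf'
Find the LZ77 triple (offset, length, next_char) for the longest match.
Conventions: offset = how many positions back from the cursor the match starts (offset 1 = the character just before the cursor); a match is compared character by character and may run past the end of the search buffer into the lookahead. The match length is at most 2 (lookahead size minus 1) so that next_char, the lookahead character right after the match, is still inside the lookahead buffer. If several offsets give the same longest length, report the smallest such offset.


Try each offset into the search buffer:
  offset=1 (pos 7, char 'b'): match length 2
  offset=2 (pos 6, char 'b'): match length 2
  offset=3 (pos 5, char 'b'): match length 2
  offset=4 (pos 4, char 'b'): match length 2
  offset=5 (pos 3, char 'b'): match length 2
  offset=6 (pos 2, char 'f'): match length 0
  offset=7 (pos 1, char 'f'): match length 0
  offset=8 (pos 0, char 'b'): match length 1
Longest match has length 2, found at offsets 1, 2, 3, 4, 5; take the smallest, offset 1.
next_char = character at position 8 + 2 = 10 -> 'f'

Best match: offset=1, length=2 (matching 'bb' starting at position 7)
LZ77 triple: (1, 2, 'f')


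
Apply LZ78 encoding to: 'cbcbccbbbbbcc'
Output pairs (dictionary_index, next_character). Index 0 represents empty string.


LZ78 encoding steps:
Dictionary: {0: ''}
Step 1: w='' (idx 0), next='c' -> output (0, 'c'), add 'c' as idx 1
Step 2: w='' (idx 0), next='b' -> output (0, 'b'), add 'b' as idx 2
Step 3: w='c' (idx 1), next='b' -> output (1, 'b'), add 'cb' as idx 3
Step 4: w='c' (idx 1), next='c' -> output (1, 'c'), add 'cc' as idx 4
Step 5: w='b' (idx 2), next='b' -> output (2, 'b'), add 'bb' as idx 5
Step 6: w='bb' (idx 5), next='b' -> output (5, 'b'), add 'bbb' as idx 6
Step 7: w='cc' (idx 4), end of input -> output (4, '')


Encoded: [(0, 'c'), (0, 'b'), (1, 'b'), (1, 'c'), (2, 'b'), (5, 'b'), (4, '')]


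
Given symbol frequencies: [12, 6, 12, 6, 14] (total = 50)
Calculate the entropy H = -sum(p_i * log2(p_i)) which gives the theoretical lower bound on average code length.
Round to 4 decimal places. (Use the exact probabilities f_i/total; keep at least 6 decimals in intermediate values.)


Per-symbol terms -p_i * log2(p_i) with p_i = f_i/50:
  p = 12/50 = 0.240000: log2(p) = -2.058894, -p*log2(p) = 0.494134
  p = 6/50 = 0.120000: log2(p) = -3.058894, -p*log2(p) = 0.367067
  p = 12/50 = 0.240000: log2(p) = -2.058894, -p*log2(p) = 0.494134
  p = 6/50 = 0.120000: log2(p) = -3.058894, -p*log2(p) = 0.367067
  p = 14/50 = 0.280000: log2(p) = -1.836501, -p*log2(p) = 0.514220
H = 0.494134 + 0.367067 + 0.494134 + 0.367067 + 0.514220 = 2.236622

H = 2.2366 bits/symbol


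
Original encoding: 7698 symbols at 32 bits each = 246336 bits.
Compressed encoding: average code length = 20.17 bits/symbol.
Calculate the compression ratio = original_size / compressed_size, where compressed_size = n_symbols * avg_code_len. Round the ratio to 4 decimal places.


original_size = n_symbols * orig_bits = 7698 * 32 = 246336 bits
compressed_size = n_symbols * avg_code_len = 7698 * 20.17 = 155268.66 bits
ratio = original_size / compressed_size = 246336 / 155268.66 = 1.5865

Compression ratio = 1.5865


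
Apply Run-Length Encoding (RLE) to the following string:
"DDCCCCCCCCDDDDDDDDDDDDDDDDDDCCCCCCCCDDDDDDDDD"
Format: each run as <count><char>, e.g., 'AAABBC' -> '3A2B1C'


Scanning runs left to right:
  i=0: run of 'D' x 2 -> '2D'
  i=2: run of 'C' x 8 -> '8C'
  i=10: run of 'D' x 18 -> '18D'
  i=28: run of 'C' x 8 -> '8C'
  i=36: run of 'D' x 9 -> '9D'

RLE = 2D8C18D8C9D


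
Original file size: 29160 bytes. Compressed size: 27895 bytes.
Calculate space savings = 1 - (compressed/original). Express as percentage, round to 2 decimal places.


ratio = compressed/original = 27895/29160 = 0.956619
savings = 1 - ratio = 1 - 0.956619 = 0.043381
as a percentage: 0.043381 * 100 = 4.34%

Space savings = 1 - 27895/29160 = 4.34%


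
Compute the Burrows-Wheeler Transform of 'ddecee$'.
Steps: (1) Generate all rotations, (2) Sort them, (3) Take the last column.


Rotations (sorted):
  0: $ddecee -> last char: e
  1: cee$dde -> last char: e
  2: ddecee$ -> last char: $
  3: decee$d -> last char: d
  4: e$ddece -> last char: e
  5: ecee$dd -> last char: d
  6: ee$ddec -> last char: c


BWT = ee$dedc


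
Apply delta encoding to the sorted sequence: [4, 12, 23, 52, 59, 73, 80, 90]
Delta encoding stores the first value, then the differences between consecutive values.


First value: 4
Deltas:
  12 - 4 = 8
  23 - 12 = 11
  52 - 23 = 29
  59 - 52 = 7
  73 - 59 = 14
  80 - 73 = 7
  90 - 80 = 10


Delta encoded: [4, 8, 11, 29, 7, 14, 7, 10]


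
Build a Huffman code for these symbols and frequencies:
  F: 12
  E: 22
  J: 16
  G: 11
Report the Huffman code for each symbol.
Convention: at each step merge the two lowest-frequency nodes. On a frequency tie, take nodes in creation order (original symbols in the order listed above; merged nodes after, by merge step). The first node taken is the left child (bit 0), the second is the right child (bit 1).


Huffman tree construction:
Step 1: Merge G(11) + F(12) = 23
Step 2: Merge J(16) + E(22) = 38
Step 3: Merge (G+F)(23) + (J+E)(38) = 61
Read each symbol's code off the tree from the root (left child = 0, right child = 1).

Codes:
  F: 01 (length 2)
  E: 11 (length 2)
  J: 10 (length 2)
  G: 00 (length 2)
Average code length: 122/61 = 2.0000 bits/symbol


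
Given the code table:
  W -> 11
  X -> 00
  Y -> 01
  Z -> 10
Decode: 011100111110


Decoding:
01 -> Y
11 -> W
00 -> X
11 -> W
11 -> W
10 -> Z


Result: YWXWWZ


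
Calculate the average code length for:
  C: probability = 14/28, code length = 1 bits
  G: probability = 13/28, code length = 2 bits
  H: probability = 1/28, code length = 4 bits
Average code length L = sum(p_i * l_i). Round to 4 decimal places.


Weighted contributions p_i * l_i:
  C: (14/28) * 1 = 14/28
  G: (13/28) * 2 = 26/28
  H: (1/28) * 4 = 4/28
Sum = (14 + 26 + 4)/28 = 44/28

L = 44/28 = 1.5714 bits/symbol


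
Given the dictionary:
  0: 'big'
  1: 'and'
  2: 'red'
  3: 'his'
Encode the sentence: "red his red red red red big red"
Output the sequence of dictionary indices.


Look up each word in the dictionary:
  'red' -> 2
  'his' -> 3
  'red' -> 2
  'red' -> 2
  'red' -> 2
  'red' -> 2
  'big' -> 0
  'red' -> 2

Encoded: [2, 3, 2, 2, 2, 2, 0, 2]


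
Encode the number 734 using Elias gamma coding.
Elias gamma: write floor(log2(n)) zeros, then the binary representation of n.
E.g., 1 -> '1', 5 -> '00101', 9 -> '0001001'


num_bits = floor(log2(734)) + 1 = 10
leading_zeros = num_bits - 1 = 9
binary(734) = 1011011110

Elias gamma(734) = '000000000' + '1011011110' = 0000000001011011110 (19 bits)


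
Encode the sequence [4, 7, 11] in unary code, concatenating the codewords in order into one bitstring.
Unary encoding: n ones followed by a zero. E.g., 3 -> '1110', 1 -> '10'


Encode each number as n ones followed by a terminating 0:
  4 -> 11110 (5 bits)
  7 -> 11111110 (8 bits)
  11 -> 111111111110 (12 bits)
Total length = 5 + 8 + 12 = 25 bits.

Unary([4, 7, 11]) = 1111011111110111111111110 (25 bits)


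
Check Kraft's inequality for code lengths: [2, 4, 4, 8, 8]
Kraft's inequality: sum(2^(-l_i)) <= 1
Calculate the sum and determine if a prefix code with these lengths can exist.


Sum = 2^(-2) + 2^(-4) + 2^(-4) + 2^(-8) + 2^(-8)
    = 0.25 + 0.0625 + 0.0625 + 0.00390625 + 0.00390625
    = 98/256 = 0.3828125
Since 0.3828125 <= 1, Kraft's inequality IS satisfied.
A prefix code with these lengths CAN exist.

Kraft sum = 0.3828125. Satisfied.


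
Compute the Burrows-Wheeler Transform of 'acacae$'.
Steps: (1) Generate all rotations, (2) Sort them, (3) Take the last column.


Rotations (sorted):
  0: $acacae -> last char: e
  1: acacae$ -> last char: $
  2: acae$ac -> last char: c
  3: ae$acac -> last char: c
  4: cacae$a -> last char: a
  5: cae$aca -> last char: a
  6: e$acaca -> last char: a


BWT = e$ccaaa


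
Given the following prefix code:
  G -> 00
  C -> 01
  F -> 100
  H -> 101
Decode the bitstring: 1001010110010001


Decoding step by step:
Bits 100 -> F
Bits 101 -> H
Bits 01 -> C
Bits 100 -> F
Bits 100 -> F
Bits 01 -> C


Decoded message: FHCFFC


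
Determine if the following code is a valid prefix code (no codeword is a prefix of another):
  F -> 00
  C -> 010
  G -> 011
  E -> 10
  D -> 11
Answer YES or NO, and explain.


Checking each pair (does one codeword prefix another?):
  F='00' vs C='010': no prefix
  F='00' vs G='011': no prefix
  F='00' vs E='10': no prefix
  F='00' vs D='11': no prefix
  C='010' vs F='00': no prefix
  C='010' vs G='011': no prefix
  C='010' vs E='10': no prefix
  C='010' vs D='11': no prefix
  G='011' vs F='00': no prefix
  G='011' vs C='010': no prefix
  G='011' vs E='10': no prefix
  G='011' vs D='11': no prefix
  E='10' vs F='00': no prefix
  E='10' vs C='010': no prefix
  E='10' vs G='011': no prefix
  E='10' vs D='11': no prefix
  D='11' vs F='00': no prefix
  D='11' vs C='010': no prefix
  D='11' vs G='011': no prefix
  D='11' vs E='10': no prefix
No violation found over all pairs.

YES -- this is a valid prefix code. No codeword is a prefix of any other codeword.


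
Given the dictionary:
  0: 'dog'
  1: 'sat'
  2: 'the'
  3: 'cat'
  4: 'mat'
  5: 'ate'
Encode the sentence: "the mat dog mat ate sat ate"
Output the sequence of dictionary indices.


Look up each word in the dictionary:
  'the' -> 2
  'mat' -> 4
  'dog' -> 0
  'mat' -> 4
  'ate' -> 5
  'sat' -> 1
  'ate' -> 5

Encoded: [2, 4, 0, 4, 5, 1, 5]


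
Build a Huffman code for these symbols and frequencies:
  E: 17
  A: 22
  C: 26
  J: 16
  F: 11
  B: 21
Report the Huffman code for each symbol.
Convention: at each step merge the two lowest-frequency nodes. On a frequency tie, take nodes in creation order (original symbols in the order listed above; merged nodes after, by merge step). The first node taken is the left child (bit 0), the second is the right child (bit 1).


Huffman tree construction:
Step 1: Merge F(11) + J(16) = 27
Step 2: Merge E(17) + B(21) = 38
Step 3: Merge A(22) + C(26) = 48
Step 4: Merge (F+J)(27) + (E+B)(38) = 65
Step 5: Merge (A+C)(48) + ((F+J)+(E+B))(65) = 113
Read each symbol's code off the tree from the root (left child = 0, right child = 1).

Codes:
  E: 110 (length 3)
  A: 00 (length 2)
  C: 01 (length 2)
  J: 101 (length 3)
  F: 100 (length 3)
  B: 111 (length 3)
Average code length: 291/113 = 2.5752 bits/symbol


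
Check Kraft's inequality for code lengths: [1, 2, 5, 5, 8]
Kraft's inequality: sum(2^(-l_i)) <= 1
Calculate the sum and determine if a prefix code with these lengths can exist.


Sum = 2^(-1) + 2^(-2) + 2^(-5) + 2^(-5) + 2^(-8)
    = 0.5 + 0.25 + 0.03125 + 0.03125 + 0.00390625
    = 209/256 = 0.81640625
Since 0.81640625 <= 1, Kraft's inequality IS satisfied.
A prefix code with these lengths CAN exist.

Kraft sum = 0.81640625. Satisfied.


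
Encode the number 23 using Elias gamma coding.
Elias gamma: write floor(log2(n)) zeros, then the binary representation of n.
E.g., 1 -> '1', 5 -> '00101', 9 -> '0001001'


num_bits = floor(log2(23)) + 1 = 5
leading_zeros = num_bits - 1 = 4
binary(23) = 10111

Elias gamma(23) = '0000' + '10111' = 000010111 (9 bits)


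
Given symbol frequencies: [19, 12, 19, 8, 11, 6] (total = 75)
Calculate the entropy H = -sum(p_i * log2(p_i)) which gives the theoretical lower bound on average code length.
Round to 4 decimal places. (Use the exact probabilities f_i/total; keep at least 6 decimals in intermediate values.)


Per-symbol terms -p_i * log2(p_i) with p_i = f_i/75:
  p = 19/75 = 0.253333: log2(p) = -1.980891, -p*log2(p) = 0.501826
  p = 12/75 = 0.160000: log2(p) = -2.643856, -p*log2(p) = 0.423017
  p = 19/75 = 0.253333: log2(p) = -1.980891, -p*log2(p) = 0.501826
  p = 8/75 = 0.106667: log2(p) = -3.228819, -p*log2(p) = 0.344407
  p = 11/75 = 0.146667: log2(p) = -2.769387, -p*log2(p) = 0.406177
  p = 6/75 = 0.080000: log2(p) = -3.643856, -p*log2(p) = 0.291508
H = 0.501826 + 0.423017 + 0.501826 + 0.344407 + 0.406177 + 0.291508 = 2.468761

H = 2.4688 bits/symbol


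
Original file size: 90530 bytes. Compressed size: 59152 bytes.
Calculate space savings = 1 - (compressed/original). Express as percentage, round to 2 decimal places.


ratio = compressed/original = 59152/90530 = 0.653397
savings = 1 - ratio = 1 - 0.653397 = 0.346603
as a percentage: 0.346603 * 100 = 34.66%

Space savings = 1 - 59152/90530 = 34.66%


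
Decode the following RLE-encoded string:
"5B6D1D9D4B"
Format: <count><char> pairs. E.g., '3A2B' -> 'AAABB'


Expanding each <count><char> pair:
  5B -> 'BBBBB'
  6D -> 'DDDDDD'
  1D -> 'D'
  9D -> 'DDDDDDDDD'
  4B -> 'BBBB'

Decoded = BBBBBDDDDDDDDDDDDDDDDBBBB


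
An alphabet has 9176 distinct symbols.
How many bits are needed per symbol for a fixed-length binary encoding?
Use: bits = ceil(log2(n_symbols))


log2(9176) = 13.1636
Bracket: 2^13 = 8192 < 9176 <= 2^14 = 16384
So ceil(log2(9176)) = 14

bits = ceil(log2(9176)) = ceil(13.1636) = 14 bits


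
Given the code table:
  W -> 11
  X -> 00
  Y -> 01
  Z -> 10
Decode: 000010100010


Decoding:
00 -> X
00 -> X
10 -> Z
10 -> Z
00 -> X
10 -> Z


Result: XXZZXZ


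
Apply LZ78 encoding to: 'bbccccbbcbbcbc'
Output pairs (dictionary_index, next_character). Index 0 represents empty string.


LZ78 encoding steps:
Dictionary: {0: ''}
Step 1: w='' (idx 0), next='b' -> output (0, 'b'), add 'b' as idx 1
Step 2: w='b' (idx 1), next='c' -> output (1, 'c'), add 'bc' as idx 2
Step 3: w='' (idx 0), next='c' -> output (0, 'c'), add 'c' as idx 3
Step 4: w='c' (idx 3), next='c' -> output (3, 'c'), add 'cc' as idx 4
Step 5: w='b' (idx 1), next='b' -> output (1, 'b'), add 'bb' as idx 5
Step 6: w='c' (idx 3), next='b' -> output (3, 'b'), add 'cb' as idx 6
Step 7: w='bc' (idx 2), next='b' -> output (2, 'b'), add 'bcb' as idx 7
Step 8: w='c' (idx 3), end of input -> output (3, '')


Encoded: [(0, 'b'), (1, 'c'), (0, 'c'), (3, 'c'), (1, 'b'), (3, 'b'), (2, 'b'), (3, '')]


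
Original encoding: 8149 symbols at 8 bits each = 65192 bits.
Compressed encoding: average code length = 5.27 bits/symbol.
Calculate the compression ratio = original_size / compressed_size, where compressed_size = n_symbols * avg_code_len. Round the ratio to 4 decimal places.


original_size = n_symbols * orig_bits = 8149 * 8 = 65192 bits
compressed_size = n_symbols * avg_code_len = 8149 * 5.27 = 42945.23 bits
ratio = original_size / compressed_size = 65192 / 42945.23 = 1.518

Compression ratio = 1.518


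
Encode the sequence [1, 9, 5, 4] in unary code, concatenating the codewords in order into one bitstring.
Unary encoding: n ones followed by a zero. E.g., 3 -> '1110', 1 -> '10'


Encode each number as n ones followed by a terminating 0:
  1 -> 10 (2 bits)
  9 -> 1111111110 (10 bits)
  5 -> 111110 (6 bits)
  4 -> 11110 (5 bits)
Total length = 2 + 10 + 6 + 5 = 23 bits.

Unary([1, 9, 5, 4]) = 10111111111011111011110 (23 bits)


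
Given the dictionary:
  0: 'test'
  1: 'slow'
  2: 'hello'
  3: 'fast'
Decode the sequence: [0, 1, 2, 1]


Look up each index in the dictionary:
  0 -> 'test'
  1 -> 'slow'
  2 -> 'hello'
  1 -> 'slow'

Decoded: "test slow hello slow"


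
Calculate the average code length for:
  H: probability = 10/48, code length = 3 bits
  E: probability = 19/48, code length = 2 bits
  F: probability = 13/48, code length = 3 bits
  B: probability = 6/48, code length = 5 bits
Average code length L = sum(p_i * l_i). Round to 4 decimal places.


Weighted contributions p_i * l_i:
  H: (10/48) * 3 = 30/48
  E: (19/48) * 2 = 38/48
  F: (13/48) * 3 = 39/48
  B: (6/48) * 5 = 30/48
Sum = (30 + 38 + 39 + 30)/48 = 137/48

L = 137/48 = 2.8542 bits/symbol


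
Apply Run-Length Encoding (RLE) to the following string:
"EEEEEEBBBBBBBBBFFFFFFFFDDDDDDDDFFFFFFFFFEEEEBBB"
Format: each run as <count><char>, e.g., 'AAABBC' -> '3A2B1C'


Scanning runs left to right:
  i=0: run of 'E' x 6 -> '6E'
  i=6: run of 'B' x 9 -> '9B'
  i=15: run of 'F' x 8 -> '8F'
  i=23: run of 'D' x 8 -> '8D'
  i=31: run of 'F' x 9 -> '9F'
  i=40: run of 'E' x 4 -> '4E'
  i=44: run of 'B' x 3 -> '3B'

RLE = 6E9B8F8D9F4E3B


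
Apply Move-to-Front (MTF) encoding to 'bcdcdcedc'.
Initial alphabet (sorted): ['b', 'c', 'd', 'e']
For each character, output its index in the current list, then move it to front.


MTF encoding:
'b': index 0 in ['b', 'c', 'd', 'e'] -> ['b', 'c', 'd', 'e']
'c': index 1 in ['b', 'c', 'd', 'e'] -> ['c', 'b', 'd', 'e']
'd': index 2 in ['c', 'b', 'd', 'e'] -> ['d', 'c', 'b', 'e']
'c': index 1 in ['d', 'c', 'b', 'e'] -> ['c', 'd', 'b', 'e']
'd': index 1 in ['c', 'd', 'b', 'e'] -> ['d', 'c', 'b', 'e']
'c': index 1 in ['d', 'c', 'b', 'e'] -> ['c', 'd', 'b', 'e']
'e': index 3 in ['c', 'd', 'b', 'e'] -> ['e', 'c', 'd', 'b']
'd': index 2 in ['e', 'c', 'd', 'b'] -> ['d', 'e', 'c', 'b']
'c': index 2 in ['d', 'e', 'c', 'b'] -> ['c', 'd', 'e', 'b']


Output: [0, 1, 2, 1, 1, 1, 3, 2, 2]


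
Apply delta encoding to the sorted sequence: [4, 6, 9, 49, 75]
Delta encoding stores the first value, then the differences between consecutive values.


First value: 4
Deltas:
  6 - 4 = 2
  9 - 6 = 3
  49 - 9 = 40
  75 - 49 = 26


Delta encoded: [4, 2, 3, 40, 26]


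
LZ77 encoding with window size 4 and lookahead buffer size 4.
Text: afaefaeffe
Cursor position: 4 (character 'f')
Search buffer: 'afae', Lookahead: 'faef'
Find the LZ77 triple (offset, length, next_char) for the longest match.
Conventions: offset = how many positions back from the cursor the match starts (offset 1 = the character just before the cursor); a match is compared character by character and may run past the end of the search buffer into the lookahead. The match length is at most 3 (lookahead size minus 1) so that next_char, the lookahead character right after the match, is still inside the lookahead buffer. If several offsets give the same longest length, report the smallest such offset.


Try each offset into the search buffer:
  offset=1 (pos 3, char 'e'): match length 0
  offset=2 (pos 2, char 'a'): match length 0
  offset=3 (pos 1, char 'f'): match length 3
  offset=4 (pos 0, char 'a'): match length 0
Longest match has length 3 at offset 3.
next_char = character at position 4 + 3 = 7 -> 'f'

Best match: offset=3, length=3 (matching 'fae' starting at position 1)
LZ77 triple: (3, 3, 'f')


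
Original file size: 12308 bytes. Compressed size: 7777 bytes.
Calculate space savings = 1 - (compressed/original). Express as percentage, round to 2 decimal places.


ratio = compressed/original = 7777/12308 = 0.631865
savings = 1 - ratio = 1 - 0.631865 = 0.368135
as a percentage: 0.368135 * 100 = 36.81%

Space savings = 1 - 7777/12308 = 36.81%


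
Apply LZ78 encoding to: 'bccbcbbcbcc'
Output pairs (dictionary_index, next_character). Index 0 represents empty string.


LZ78 encoding steps:
Dictionary: {0: ''}
Step 1: w='' (idx 0), next='b' -> output (0, 'b'), add 'b' as idx 1
Step 2: w='' (idx 0), next='c' -> output (0, 'c'), add 'c' as idx 2
Step 3: w='c' (idx 2), next='b' -> output (2, 'b'), add 'cb' as idx 3
Step 4: w='cb' (idx 3), next='b' -> output (3, 'b'), add 'cbb' as idx 4
Step 5: w='cb' (idx 3), next='c' -> output (3, 'c'), add 'cbc' as idx 5
Step 6: w='c' (idx 2), end of input -> output (2, '')


Encoded: [(0, 'b'), (0, 'c'), (2, 'b'), (3, 'b'), (3, 'c'), (2, '')]


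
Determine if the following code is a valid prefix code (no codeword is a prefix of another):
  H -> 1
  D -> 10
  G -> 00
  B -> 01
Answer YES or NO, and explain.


Checking each pair (does one codeword prefix another?):
  H='1' vs D='10': prefix -- VIOLATION

NO -- this is NOT a valid prefix code. H (1) is a prefix of D (10).


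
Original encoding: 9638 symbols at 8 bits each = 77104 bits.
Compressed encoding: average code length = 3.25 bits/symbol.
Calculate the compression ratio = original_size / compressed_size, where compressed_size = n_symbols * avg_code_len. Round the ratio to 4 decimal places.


original_size = n_symbols * orig_bits = 9638 * 8 = 77104 bits
compressed_size = n_symbols * avg_code_len = 9638 * 3.25 = 31323.5 bits
ratio = original_size / compressed_size = 77104 / 31323.5 = 2.4615

Compression ratio = 2.4615


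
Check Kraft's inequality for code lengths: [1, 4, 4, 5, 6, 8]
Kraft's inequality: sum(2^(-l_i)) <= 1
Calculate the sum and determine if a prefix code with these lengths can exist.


Sum = 2^(-1) + 2^(-4) + 2^(-4) + 2^(-5) + 2^(-6) + 2^(-8)
    = 0.5 + 0.0625 + 0.0625 + 0.03125 + 0.015625 + 0.00390625
    = 173/256 = 0.67578125
Since 0.67578125 <= 1, Kraft's inequality IS satisfied.
A prefix code with these lengths CAN exist.

Kraft sum = 0.67578125. Satisfied.


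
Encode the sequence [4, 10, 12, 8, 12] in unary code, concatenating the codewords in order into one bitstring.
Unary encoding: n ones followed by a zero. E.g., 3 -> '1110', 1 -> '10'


Encode each number as n ones followed by a terminating 0:
  4 -> 11110 (5 bits)
  10 -> 11111111110 (11 bits)
  12 -> 1111111111110 (13 bits)
  8 -> 111111110 (9 bits)
  12 -> 1111111111110 (13 bits)
Total length = 5 + 11 + 13 + 9 + 13 = 51 bits.

Unary([4, 10, 12, 8, 12]) = 111101111111111011111111111101111111101111111111110 (51 bits)


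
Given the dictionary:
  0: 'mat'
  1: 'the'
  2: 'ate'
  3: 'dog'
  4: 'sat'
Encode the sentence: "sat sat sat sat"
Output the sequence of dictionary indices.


Look up each word in the dictionary:
  'sat' -> 4
  'sat' -> 4
  'sat' -> 4
  'sat' -> 4

Encoded: [4, 4, 4, 4]


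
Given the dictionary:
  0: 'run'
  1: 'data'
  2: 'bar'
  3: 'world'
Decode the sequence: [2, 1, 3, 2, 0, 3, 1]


Look up each index in the dictionary:
  2 -> 'bar'
  1 -> 'data'
  3 -> 'world'
  2 -> 'bar'
  0 -> 'run'
  3 -> 'world'
  1 -> 'data'

Decoded: "bar data world bar run world data"


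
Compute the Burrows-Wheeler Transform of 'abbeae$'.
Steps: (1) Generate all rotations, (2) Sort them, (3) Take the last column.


Rotations (sorted):
  0: $abbeae -> last char: e
  1: abbeae$ -> last char: $
  2: ae$abbe -> last char: e
  3: bbeae$a -> last char: a
  4: beae$ab -> last char: b
  5: e$abbea -> last char: a
  6: eae$abb -> last char: b


BWT = e$eabab


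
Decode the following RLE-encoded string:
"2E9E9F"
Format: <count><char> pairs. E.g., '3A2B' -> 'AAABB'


Expanding each <count><char> pair:
  2E -> 'EE'
  9E -> 'EEEEEEEEE'
  9F -> 'FFFFFFFFF'

Decoded = EEEEEEEEEEEFFFFFFFFF


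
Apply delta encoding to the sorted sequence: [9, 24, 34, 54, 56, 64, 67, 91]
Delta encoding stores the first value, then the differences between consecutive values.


First value: 9
Deltas:
  24 - 9 = 15
  34 - 24 = 10
  54 - 34 = 20
  56 - 54 = 2
  64 - 56 = 8
  67 - 64 = 3
  91 - 67 = 24


Delta encoded: [9, 15, 10, 20, 2, 8, 3, 24]


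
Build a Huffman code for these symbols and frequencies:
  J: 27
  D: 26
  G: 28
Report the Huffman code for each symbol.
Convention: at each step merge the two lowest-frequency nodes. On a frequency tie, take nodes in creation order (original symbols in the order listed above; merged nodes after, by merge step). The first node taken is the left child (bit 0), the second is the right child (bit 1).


Huffman tree construction:
Step 1: Merge D(26) + J(27) = 53
Step 2: Merge G(28) + (D+J)(53) = 81
Read each symbol's code off the tree from the root (left child = 0, right child = 1).

Codes:
  J: 11 (length 2)
  D: 10 (length 2)
  G: 0 (length 1)
Average code length: 134/81 = 1.6543 bits/symbol


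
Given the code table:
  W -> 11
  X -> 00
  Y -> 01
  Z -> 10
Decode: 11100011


Decoding:
11 -> W
10 -> Z
00 -> X
11 -> W


Result: WZXW


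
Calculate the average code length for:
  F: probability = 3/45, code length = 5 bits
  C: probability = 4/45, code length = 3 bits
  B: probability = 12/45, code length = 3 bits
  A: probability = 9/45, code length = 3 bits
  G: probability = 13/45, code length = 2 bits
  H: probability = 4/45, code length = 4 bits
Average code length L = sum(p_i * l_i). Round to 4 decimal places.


Weighted contributions p_i * l_i:
  F: (3/45) * 5 = 15/45
  C: (4/45) * 3 = 12/45
  B: (12/45) * 3 = 36/45
  A: (9/45) * 3 = 27/45
  G: (13/45) * 2 = 26/45
  H: (4/45) * 4 = 16/45
Sum = (15 + 12 + 36 + 27 + 26 + 16)/45 = 132/45

L = 132/45 = 2.9333 bits/symbol


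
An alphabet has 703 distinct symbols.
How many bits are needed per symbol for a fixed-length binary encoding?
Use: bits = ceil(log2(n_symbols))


log2(703) = 9.4574
Bracket: 2^9 = 512 < 703 <= 2^10 = 1024
So ceil(log2(703)) = 10

bits = ceil(log2(703)) = ceil(9.4574) = 10 bits


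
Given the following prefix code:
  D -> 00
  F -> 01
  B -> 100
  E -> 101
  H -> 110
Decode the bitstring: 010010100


Decoding step by step:
Bits 01 -> F
Bits 00 -> D
Bits 101 -> E
Bits 00 -> D


Decoded message: FDED


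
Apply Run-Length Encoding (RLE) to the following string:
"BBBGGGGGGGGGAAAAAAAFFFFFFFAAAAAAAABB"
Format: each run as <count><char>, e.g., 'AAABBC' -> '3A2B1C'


Scanning runs left to right:
  i=0: run of 'B' x 3 -> '3B'
  i=3: run of 'G' x 9 -> '9G'
  i=12: run of 'A' x 7 -> '7A'
  i=19: run of 'F' x 7 -> '7F'
  i=26: run of 'A' x 8 -> '8A'
  i=34: run of 'B' x 2 -> '2B'

RLE = 3B9G7A7F8A2B


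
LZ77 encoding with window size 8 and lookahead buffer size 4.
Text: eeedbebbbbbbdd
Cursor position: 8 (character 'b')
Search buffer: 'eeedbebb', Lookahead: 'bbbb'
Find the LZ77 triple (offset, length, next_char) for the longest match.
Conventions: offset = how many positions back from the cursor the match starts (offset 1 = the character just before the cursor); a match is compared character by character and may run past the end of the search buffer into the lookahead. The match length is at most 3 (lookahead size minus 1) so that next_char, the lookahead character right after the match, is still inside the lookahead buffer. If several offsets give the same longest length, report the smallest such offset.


Try each offset into the search buffer:
  offset=1 (pos 7, char 'b'): match length 3
  offset=2 (pos 6, char 'b'): match length 3
  offset=3 (pos 5, char 'e'): match length 0
  offset=4 (pos 4, char 'b'): match length 1
  offset=5 (pos 3, char 'd'): match length 0
  offset=6 (pos 2, char 'e'): match length 0
  offset=7 (pos 1, char 'e'): match length 0
  offset=8 (pos 0, char 'e'): match length 0
Longest match has length 3, found at offsets 1, 2; take the smallest, offset 1.
next_char = character at position 8 + 3 = 11 -> 'b'

Best match: offset=1, length=3 (matching 'bbb' starting at position 7)
LZ77 triple: (1, 3, 'b')


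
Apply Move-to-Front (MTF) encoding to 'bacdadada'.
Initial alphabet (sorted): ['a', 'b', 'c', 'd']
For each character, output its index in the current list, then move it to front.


MTF encoding:
'b': index 1 in ['a', 'b', 'c', 'd'] -> ['b', 'a', 'c', 'd']
'a': index 1 in ['b', 'a', 'c', 'd'] -> ['a', 'b', 'c', 'd']
'c': index 2 in ['a', 'b', 'c', 'd'] -> ['c', 'a', 'b', 'd']
'd': index 3 in ['c', 'a', 'b', 'd'] -> ['d', 'c', 'a', 'b']
'a': index 2 in ['d', 'c', 'a', 'b'] -> ['a', 'd', 'c', 'b']
'd': index 1 in ['a', 'd', 'c', 'b'] -> ['d', 'a', 'c', 'b']
'a': index 1 in ['d', 'a', 'c', 'b'] -> ['a', 'd', 'c', 'b']
'd': index 1 in ['a', 'd', 'c', 'b'] -> ['d', 'a', 'c', 'b']
'a': index 1 in ['d', 'a', 'c', 'b'] -> ['a', 'd', 'c', 'b']


Output: [1, 1, 2, 3, 2, 1, 1, 1, 1]


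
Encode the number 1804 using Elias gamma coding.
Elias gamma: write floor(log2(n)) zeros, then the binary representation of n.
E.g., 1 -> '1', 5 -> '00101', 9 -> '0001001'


num_bits = floor(log2(1804)) + 1 = 11
leading_zeros = num_bits - 1 = 10
binary(1804) = 11100001100

Elias gamma(1804) = '0000000000' + '11100001100' = 000000000011100001100 (21 bits)
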